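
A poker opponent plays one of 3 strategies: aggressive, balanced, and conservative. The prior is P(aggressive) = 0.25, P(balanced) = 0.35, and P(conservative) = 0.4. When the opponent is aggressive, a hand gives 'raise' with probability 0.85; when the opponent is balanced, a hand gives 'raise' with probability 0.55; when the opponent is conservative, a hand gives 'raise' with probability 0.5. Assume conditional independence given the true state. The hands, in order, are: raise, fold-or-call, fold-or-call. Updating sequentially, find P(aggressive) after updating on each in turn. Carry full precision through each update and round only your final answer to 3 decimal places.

After 'raise': normaliser = 0.85·0.2500 + 0.55·0.3500 + 0.5·0.4000; P(aggressive) ≈ 0.3512, P(balanced) ≈ 0.3182, P(conservative) ≈ 0.3306
After 'fold-or-call': normaliser = 0.15·0.3512 + 0.45·0.3182 + 0.5·0.3306; P(aggressive) ≈ 0.1459, P(balanced) ≈ 0.3965, P(conservative) ≈ 0.4577
After 'fold-or-call': normaliser = 0.15·0.1459 + 0.45·0.3965 + 0.5·0.4577; P(aggressive) ≈ 0.0510, P(balanced) ≈ 0.4157, P(conservative) ≈ 0.5333

0.051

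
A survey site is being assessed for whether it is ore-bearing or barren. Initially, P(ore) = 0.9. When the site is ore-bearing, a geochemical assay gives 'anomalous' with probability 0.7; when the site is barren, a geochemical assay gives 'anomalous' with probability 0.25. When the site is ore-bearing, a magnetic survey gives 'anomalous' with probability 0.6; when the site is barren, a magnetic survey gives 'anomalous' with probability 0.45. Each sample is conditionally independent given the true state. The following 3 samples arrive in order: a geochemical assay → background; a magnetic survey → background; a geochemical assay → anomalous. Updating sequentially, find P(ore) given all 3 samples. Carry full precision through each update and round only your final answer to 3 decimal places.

After a geochemical assay='background': P(ore) = 0.3·0.9000 / (0.3·0.9000 + 0.75·0.1000) ≈ 0.7826
After a magnetic survey='background': P(ore) = 0.4·0.7826 / (0.4·0.7826 + 0.55·0.2174) ≈ 0.7236
After a geochemical assay='anomalous': P(ore) = 0.7·0.7236 / (0.7·0.7236 + 0.25·0.2764) ≈ 0.8800

0.880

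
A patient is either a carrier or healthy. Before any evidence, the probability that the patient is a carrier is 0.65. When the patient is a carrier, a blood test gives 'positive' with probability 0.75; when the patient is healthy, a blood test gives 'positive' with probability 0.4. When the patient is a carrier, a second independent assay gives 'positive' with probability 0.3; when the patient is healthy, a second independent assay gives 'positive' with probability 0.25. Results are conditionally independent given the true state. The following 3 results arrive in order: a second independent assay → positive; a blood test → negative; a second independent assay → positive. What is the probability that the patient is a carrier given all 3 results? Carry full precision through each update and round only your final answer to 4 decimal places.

0.5270

After a second independent assay='positive': P(carrier) = 0.3·0.6500 / (0.3·0.6500 + 0.25·0.3500) ≈ 0.6903
After a blood test='negative': P(carrier) = 0.25·0.6903 / (0.25·0.6903 + 0.6·0.3097) ≈ 0.4815
After a second independent assay='positive': P(carrier) = 0.3·0.4815 / (0.3·0.4815 + 0.25·0.5185) ≈ 0.5270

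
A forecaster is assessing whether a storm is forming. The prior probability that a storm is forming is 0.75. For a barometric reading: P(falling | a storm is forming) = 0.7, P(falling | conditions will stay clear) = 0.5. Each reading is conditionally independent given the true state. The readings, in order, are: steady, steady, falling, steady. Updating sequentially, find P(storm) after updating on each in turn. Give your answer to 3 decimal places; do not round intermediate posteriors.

Apply Bayes' rule sequentially, carrying P(storm) forward.
After 'steady': P(storm) = 0.3·0.7500 / (0.3·0.7500 + 0.5·0.2500) ≈ 0.6429
After 'steady': P(storm) = 0.3·0.6429 / (0.3·0.6429 + 0.5·0.3571) ≈ 0.5192
After 'falling': P(storm) = 0.7·0.5192 / (0.7·0.5192 + 0.5·0.4808) ≈ 0.6019
After 'steady': P(storm) = 0.3·0.6019 / (0.3·0.6019 + 0.5·0.3981) ≈ 0.4757

0.476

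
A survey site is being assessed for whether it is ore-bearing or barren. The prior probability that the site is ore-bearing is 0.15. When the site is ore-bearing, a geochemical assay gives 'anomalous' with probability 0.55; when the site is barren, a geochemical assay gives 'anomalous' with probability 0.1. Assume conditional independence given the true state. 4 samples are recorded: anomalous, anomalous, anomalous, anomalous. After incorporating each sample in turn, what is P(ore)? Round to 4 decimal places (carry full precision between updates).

0.9938

After 'anomalous': P(ore) = 0.55·0.1500 / (0.55·0.1500 + 0.1·0.8500) ≈ 0.4925
After 'anomalous': P(ore) = 0.55·0.4925 / (0.55·0.4925 + 0.1·0.5075) ≈ 0.8422
After 'anomalous': P(ore) = 0.55·0.8422 / (0.55·0.8422 + 0.1·0.1578) ≈ 0.9671
After 'anomalous': P(ore) = 0.55·0.9671 / (0.55·0.9671 + 0.1·0.0329) ≈ 0.9938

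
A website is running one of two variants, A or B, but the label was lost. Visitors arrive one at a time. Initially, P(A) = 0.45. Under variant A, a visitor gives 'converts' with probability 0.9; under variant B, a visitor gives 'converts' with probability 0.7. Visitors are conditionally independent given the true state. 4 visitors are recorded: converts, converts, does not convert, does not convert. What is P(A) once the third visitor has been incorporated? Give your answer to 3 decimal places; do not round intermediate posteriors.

0.311

After 'converts': P(A) = 0.9·0.4500 / (0.9·0.4500 + 0.7·0.5500) ≈ 0.5127
After 'converts': P(A) = 0.9·0.5127 / (0.9·0.5127 + 0.7·0.4873) ≈ 0.5749
After 'does not convert': P(A) = 0.1·0.5749 / (0.1·0.5749 + 0.3·0.4251) ≈ 0.3107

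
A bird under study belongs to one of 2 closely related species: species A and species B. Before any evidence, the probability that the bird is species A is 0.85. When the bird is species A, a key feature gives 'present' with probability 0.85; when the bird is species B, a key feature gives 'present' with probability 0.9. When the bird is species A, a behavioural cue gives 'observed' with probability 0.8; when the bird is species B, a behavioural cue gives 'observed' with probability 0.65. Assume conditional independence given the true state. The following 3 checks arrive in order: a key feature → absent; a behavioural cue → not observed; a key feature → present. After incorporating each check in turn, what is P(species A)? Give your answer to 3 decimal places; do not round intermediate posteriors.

0.821

After a key feature='absent': P(species A) = 0.15·0.8500 / (0.15·0.8500 + 0.1·0.1500) ≈ 0.8947
After a behavioural cue='not observed': P(species A) = 0.2·0.8947 / (0.2·0.8947 + 0.35·0.1053) ≈ 0.8293
After a key feature='present': P(species A) = 0.85·0.8293 / (0.85·0.8293 + 0.9·0.1707) ≈ 0.8210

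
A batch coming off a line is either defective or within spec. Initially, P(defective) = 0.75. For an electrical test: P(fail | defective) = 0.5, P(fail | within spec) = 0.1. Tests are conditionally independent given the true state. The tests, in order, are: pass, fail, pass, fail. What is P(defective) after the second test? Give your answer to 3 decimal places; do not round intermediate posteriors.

0.893

After 'pass': P(defective) = 0.5·0.7500 / (0.5·0.7500 + 0.9·0.2500) ≈ 0.6250
After 'fail': P(defective) = 0.5·0.6250 / (0.5·0.6250 + 0.1·0.3750) ≈ 0.8929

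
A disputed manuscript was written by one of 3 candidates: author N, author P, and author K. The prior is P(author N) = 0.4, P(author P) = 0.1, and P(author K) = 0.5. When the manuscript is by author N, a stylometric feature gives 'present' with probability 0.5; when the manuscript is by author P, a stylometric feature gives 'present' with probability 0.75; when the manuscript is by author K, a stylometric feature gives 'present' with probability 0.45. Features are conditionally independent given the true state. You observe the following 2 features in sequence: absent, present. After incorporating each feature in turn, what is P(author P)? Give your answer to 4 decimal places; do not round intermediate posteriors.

After 'absent': normaliser = 0.5·0.4000 + 0.25·0.1000 + 0.55·0.5000; P(author N) ≈ 0.4000, P(author P) ≈ 0.0500, P(author K) ≈ 0.5500
After 'present': normaliser = 0.5·0.4000 + 0.75·0.0500 + 0.45·0.5500; P(author N) ≈ 0.4124, P(author P) ≈ 0.0773, P(author K) ≈ 0.5103

0.0773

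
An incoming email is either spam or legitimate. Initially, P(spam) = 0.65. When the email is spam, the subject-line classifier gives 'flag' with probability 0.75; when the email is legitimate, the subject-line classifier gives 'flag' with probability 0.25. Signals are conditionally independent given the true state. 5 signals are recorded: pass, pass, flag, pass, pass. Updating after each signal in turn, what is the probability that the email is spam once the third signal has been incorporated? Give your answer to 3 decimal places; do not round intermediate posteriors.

0.382

After 'pass': P(spam) = 0.25·0.6500 / (0.25·0.6500 + 0.75·0.3500) ≈ 0.3824
After 'pass': P(spam) = 0.25·0.3824 / (0.25·0.3824 + 0.75·0.6176) ≈ 0.1711
After 'flag': P(spam) = 0.75·0.1711 / (0.75·0.1711 + 0.25·0.8289) ≈ 0.3824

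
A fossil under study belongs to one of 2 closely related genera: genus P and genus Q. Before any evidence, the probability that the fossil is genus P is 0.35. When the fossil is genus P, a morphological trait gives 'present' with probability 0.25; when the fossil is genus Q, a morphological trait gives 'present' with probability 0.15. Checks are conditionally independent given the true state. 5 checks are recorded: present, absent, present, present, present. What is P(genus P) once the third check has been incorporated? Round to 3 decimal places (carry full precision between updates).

0.569

After 'present': P(genus P) = 0.25·0.3500 / (0.25·0.3500 + 0.15·0.6500) ≈ 0.4730
After 'absent': P(genus P) = 0.75·0.4730 / (0.75·0.4730 + 0.85·0.5270) ≈ 0.4419
After 'present': P(genus P) = 0.25·0.4419 / (0.25·0.4419 + 0.15·0.5581) ≈ 0.5689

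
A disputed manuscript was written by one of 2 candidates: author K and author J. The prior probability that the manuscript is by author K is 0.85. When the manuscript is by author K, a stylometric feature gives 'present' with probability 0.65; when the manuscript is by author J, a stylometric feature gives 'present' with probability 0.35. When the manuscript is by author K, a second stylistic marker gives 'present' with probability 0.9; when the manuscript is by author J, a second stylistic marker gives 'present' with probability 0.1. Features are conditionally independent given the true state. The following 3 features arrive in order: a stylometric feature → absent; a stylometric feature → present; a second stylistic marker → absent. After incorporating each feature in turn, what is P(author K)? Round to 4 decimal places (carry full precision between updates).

0.3864

Apply Bayes' rule sequentially, carrying P(author K) forward.
After a stylometric feature='absent': P(author K) = 0.35·0.8500 / (0.35·0.8500 + 0.65·0.1500) ≈ 0.7532
After a stylometric feature='present': P(author K) = 0.65·0.7532 / (0.65·0.7532 + 0.35·0.2468) ≈ 0.8500
After a second stylistic marker='absent': P(author K) = 0.1·0.8500 / (0.1·0.8500 + 0.9·0.1500) ≈ 0.3864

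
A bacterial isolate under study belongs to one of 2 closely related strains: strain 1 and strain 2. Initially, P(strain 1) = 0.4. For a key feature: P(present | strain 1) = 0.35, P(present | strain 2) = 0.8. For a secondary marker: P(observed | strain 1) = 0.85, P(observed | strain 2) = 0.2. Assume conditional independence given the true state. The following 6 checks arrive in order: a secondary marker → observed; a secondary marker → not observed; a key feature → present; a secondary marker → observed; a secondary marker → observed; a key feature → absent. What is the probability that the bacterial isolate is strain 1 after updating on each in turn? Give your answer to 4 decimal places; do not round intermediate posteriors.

After a secondary marker='observed': P(strain 1) = 0.85·0.4000 / (0.85·0.4000 + 0.2·0.6000) ≈ 0.7391
After a secondary marker='not observed': P(strain 1) = 0.15·0.7391 / (0.15·0.7391 + 0.8·0.2609) ≈ 0.3469
After a key feature='present': P(strain 1) = 0.35·0.3469 / (0.35·0.3469 + 0.8·0.6531) ≈ 0.1886
After a secondary marker='observed': P(strain 1) = 0.85·0.1886 / (0.85·0.1886 + 0.2·0.8114) ≈ 0.4969
After a secondary marker='observed': P(strain 1) = 0.85·0.4969 / (0.85·0.4969 + 0.2·0.5031) ≈ 0.8076
After a key feature='absent': P(strain 1) = 0.65·0.8076 / (0.65·0.8076 + 0.2·0.1924) ≈ 0.9317

0.9317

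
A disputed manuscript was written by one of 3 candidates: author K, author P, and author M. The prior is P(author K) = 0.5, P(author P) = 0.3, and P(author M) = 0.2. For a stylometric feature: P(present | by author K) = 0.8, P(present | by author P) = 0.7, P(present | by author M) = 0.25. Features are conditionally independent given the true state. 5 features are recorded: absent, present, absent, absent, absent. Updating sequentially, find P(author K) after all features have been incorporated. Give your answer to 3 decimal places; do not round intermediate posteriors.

Each posterior becomes the prior for the next update.
After 'absent': normaliser = 0.2·0.5000 + 0.3·0.3000 + 0.75·0.2000; P(author K) ≈ 0.2941, P(author P) ≈ 0.2647, P(author M) ≈ 0.4412
After 'present': normaliser = 0.8·0.2941 + 0.7·0.2647 + 0.25·0.4412; P(author K) ≈ 0.4432, P(author P) ≈ 0.3490, P(author M) ≈ 0.2078
After 'absent': normaliser = 0.2·0.4432 + 0.3·0.3490 + 0.75·0.2078; P(author K) ≈ 0.2539, P(author P) ≈ 0.2999, P(author M) ≈ 0.4463
After 'absent': normaliser = 0.2·0.2539 + 0.3·0.2999 + 0.75·0.4463; P(author K) ≈ 0.1068, P(author P) ≈ 0.1892, P(author M) ≈ 0.7040
After 'absent': normaliser = 0.2·0.1068 + 0.3·0.1892 + 0.75·0.7040; P(author K) ≈ 0.0352, P(author P) ≈ 0.0937, P(author M) ≈ 0.8711

0.035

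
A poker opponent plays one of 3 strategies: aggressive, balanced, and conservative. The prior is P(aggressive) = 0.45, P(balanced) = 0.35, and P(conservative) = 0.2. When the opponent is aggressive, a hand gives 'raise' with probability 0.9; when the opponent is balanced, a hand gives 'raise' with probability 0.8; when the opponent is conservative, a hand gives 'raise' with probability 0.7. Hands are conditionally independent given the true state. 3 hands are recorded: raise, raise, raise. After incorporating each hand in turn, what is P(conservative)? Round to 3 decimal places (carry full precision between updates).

After 'raise': normaliser = 0.9·0.4500 + 0.8·0.3500 + 0.7·0.2000; P(aggressive) ≈ 0.4909, P(balanced) ≈ 0.3394, P(conservative) ≈ 0.1697
After 'raise': normaliser = 0.9·0.4909 + 0.8·0.3394 + 0.7·0.1697; P(aggressive) ≈ 0.5310, P(balanced) ≈ 0.3263, P(conservative) ≈ 0.1428
After 'raise': normaliser = 0.9·0.5310 + 0.8·0.3263 + 0.7·0.1428; P(aggressive) ≈ 0.5697, P(balanced) ≈ 0.3112, P(conservative) ≈ 0.1191

0.119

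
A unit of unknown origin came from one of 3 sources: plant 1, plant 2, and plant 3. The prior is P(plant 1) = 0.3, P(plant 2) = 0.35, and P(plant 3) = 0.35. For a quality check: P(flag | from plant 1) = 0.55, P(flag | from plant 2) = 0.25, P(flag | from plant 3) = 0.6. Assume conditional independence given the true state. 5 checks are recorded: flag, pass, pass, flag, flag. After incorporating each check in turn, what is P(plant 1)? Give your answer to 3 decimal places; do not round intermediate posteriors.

0.400

After 'flag': normaliser = 0.55·0.3000 + 0.25·0.3500 + 0.6·0.3500; P(plant 1) ≈ 0.3568, P(plant 2) ≈ 0.1892, P(plant 3) ≈ 0.4541
After 'pass': normaliser = 0.45·0.3568 + 0.75·0.1892 + 0.4·0.4541; P(plant 1) ≈ 0.3317, P(plant 2) ≈ 0.2931, P(plant 3) ≈ 0.3752
After 'pass': normaliser = 0.45·0.3317 + 0.75·0.2931 + 0.4·0.3752; P(plant 1) ≈ 0.2875, P(plant 2) ≈ 0.4235, P(plant 3) ≈ 0.2891
After 'flag': normaliser = 0.55·0.2875 + 0.25·0.4235 + 0.6·0.2891; P(plant 1) ≈ 0.3615, P(plant 2) ≈ 0.2420, P(plant 3) ≈ 0.3965
After 'flag': normaliser = 0.55·0.3615 + 0.25·0.2420 + 0.6·0.3965; P(plant 1) ≈ 0.3998, P(plant 2) ≈ 0.1217, P(plant 3) ≈ 0.4785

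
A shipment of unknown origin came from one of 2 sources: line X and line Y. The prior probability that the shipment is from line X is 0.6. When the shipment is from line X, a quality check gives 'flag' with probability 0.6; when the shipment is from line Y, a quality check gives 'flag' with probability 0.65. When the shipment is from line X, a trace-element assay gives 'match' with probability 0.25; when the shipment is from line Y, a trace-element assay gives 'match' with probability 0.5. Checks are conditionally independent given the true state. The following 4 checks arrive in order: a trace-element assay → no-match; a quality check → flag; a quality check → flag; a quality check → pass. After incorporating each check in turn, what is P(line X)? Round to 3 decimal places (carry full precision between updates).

0.687

After a trace-element assay='no-match': P(line X) = 0.75·0.6000 / (0.75·0.6000 + 0.5·0.4000) ≈ 0.6923
After a quality check='flag': P(line X) = 0.6·0.6923 / (0.6·0.6923 + 0.65·0.3077) ≈ 0.6750
After a quality check='flag': P(line X) = 0.6·0.6750 / (0.6·0.6750 + 0.65·0.3250) ≈ 0.6572
After a quality check='pass': P(line X) = 0.4·0.6572 / (0.4·0.6572 + 0.35·0.3428) ≈ 0.6866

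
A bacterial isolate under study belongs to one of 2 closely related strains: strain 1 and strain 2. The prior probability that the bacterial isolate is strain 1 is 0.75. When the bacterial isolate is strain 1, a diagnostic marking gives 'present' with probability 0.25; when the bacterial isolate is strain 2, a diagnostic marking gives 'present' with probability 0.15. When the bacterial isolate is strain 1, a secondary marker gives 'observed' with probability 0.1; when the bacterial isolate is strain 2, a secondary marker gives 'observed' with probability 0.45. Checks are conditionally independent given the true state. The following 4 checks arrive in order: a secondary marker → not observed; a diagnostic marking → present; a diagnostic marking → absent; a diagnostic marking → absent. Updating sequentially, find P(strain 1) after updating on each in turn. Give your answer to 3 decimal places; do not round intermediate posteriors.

0.864

After a secondary marker='not observed': P(strain 1) = 0.9·0.7500 / (0.9·0.7500 + 0.55·0.2500) ≈ 0.8308
After a diagnostic marking='present': P(strain 1) = 0.25·0.8308 / (0.25·0.8308 + 0.15·0.1692) ≈ 0.8911
After a diagnostic marking='absent': P(strain 1) = 0.75·0.8911 / (0.75·0.8911 + 0.85·0.1089) ≈ 0.8783
After a diagnostic marking='absent': P(strain 1) = 0.75·0.8783 / (0.75·0.8783 + 0.85·0.1217) ≈ 0.8643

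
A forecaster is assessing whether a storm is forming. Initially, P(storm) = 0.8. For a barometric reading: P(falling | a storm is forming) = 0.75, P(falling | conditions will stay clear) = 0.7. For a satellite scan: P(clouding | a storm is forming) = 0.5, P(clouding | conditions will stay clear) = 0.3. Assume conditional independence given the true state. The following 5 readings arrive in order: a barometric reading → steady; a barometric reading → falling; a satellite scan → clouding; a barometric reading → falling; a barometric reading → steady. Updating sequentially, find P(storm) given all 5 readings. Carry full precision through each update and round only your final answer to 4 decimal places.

0.8416

After a barometric reading='steady': P(storm) = 0.25·0.8000 / (0.25·0.8000 + 0.3·0.2000) ≈ 0.7692
After a barometric reading='falling': P(storm) = 0.75·0.7692 / (0.75·0.7692 + 0.7·0.2308) ≈ 0.7812
After a satellite scan='clouding': P(storm) = 0.5·0.7812 / (0.5·0.7812 + 0.3·0.2188) ≈ 0.8562
After a barometric reading='falling': P(storm) = 0.75·0.8562 / (0.75·0.8562 + 0.7·0.1438) ≈ 0.8645
After a barometric reading='steady': P(storm) = 0.25·0.8645 / (0.25·0.8645 + 0.3·0.1355) ≈ 0.8416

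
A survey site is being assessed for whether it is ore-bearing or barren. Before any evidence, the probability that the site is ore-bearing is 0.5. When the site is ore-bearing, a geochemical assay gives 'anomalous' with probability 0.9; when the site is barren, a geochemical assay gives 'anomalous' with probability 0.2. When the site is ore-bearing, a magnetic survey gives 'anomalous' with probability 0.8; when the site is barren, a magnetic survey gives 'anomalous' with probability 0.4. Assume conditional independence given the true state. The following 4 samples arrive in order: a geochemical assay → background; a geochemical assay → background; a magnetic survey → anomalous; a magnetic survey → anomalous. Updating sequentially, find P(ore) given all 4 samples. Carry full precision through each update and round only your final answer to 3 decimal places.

Each posterior becomes the prior for the next update.
After a geochemical assay='background': P(ore) = 0.1·0.5000 / (0.1·0.5000 + 0.8·0.5000) ≈ 0.1111
After a geochemical assay='background': P(ore) = 0.1·0.1111 / (0.1·0.1111 + 0.8·0.8889) ≈ 0.0154
After a magnetic survey='anomalous': P(ore) = 0.8·0.0154 / (0.8·0.0154 + 0.4·0.9846) ≈ 0.0303
After a magnetic survey='anomalous': P(ore) = 0.8·0.0303 / (0.8·0.0303 + 0.4·0.9697) ≈ 0.0588

0.059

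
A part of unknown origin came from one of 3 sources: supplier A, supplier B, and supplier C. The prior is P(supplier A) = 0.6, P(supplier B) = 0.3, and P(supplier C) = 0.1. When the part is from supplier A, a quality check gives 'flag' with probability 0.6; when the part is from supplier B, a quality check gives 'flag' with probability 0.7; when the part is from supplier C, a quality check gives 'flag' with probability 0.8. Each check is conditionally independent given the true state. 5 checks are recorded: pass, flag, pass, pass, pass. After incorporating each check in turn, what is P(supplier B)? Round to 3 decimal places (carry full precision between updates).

0.154

After 'pass': normaliser = 0.4·0.6000 + 0.3·0.3000 + 0.2·0.1000; P(supplier A) ≈ 0.6857, P(supplier B) ≈ 0.2571, P(supplier C) ≈ 0.0571
After 'flag': normaliser = 0.6·0.6857 + 0.7·0.2571 + 0.8·0.0571; P(supplier A) ≈ 0.6457, P(supplier B) ≈ 0.2825, P(supplier C) ≈ 0.0717
After 'pass': normaliser = 0.4·0.6457 + 0.3·0.2825 + 0.2·0.0717; P(supplier A) ≈ 0.7227, P(supplier B) ≈ 0.2371, P(supplier C) ≈ 0.0402
After 'pass': normaliser = 0.4·0.7227 + 0.3·0.2371 + 0.2·0.0402; P(supplier A) ≈ 0.7850, P(supplier B) ≈ 0.1932, P(supplier C) ≈ 0.0218
After 'pass': normaliser = 0.4·0.7850 + 0.3·0.1932 + 0.2·0.0218; P(supplier A) ≈ 0.8344, P(supplier B) ≈ 0.1540, P(supplier C) ≈ 0.0116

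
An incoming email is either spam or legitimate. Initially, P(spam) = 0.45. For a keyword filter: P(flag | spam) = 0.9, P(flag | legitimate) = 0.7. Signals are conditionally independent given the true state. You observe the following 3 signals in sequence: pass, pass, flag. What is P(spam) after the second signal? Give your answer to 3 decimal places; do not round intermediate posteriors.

After 'pass': P(spam) = 0.1·0.4500 / (0.1·0.4500 + 0.3·0.5500) ≈ 0.2143
After 'pass': P(spam) = 0.1·0.2143 / (0.1·0.2143 + 0.3·0.7857) ≈ 0.0833

0.083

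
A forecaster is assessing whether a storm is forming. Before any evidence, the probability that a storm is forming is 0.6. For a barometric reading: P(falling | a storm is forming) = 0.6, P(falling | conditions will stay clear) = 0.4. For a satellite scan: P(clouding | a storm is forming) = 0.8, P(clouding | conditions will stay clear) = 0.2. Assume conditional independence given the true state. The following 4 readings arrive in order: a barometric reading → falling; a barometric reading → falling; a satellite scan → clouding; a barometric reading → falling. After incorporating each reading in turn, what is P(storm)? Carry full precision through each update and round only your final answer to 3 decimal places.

Each posterior becomes the prior for the next update.
After a barometric reading='falling': P(storm) = 0.6·0.6000 / (0.6·0.6000 + 0.4·0.4000) ≈ 0.6923
After a barometric reading='falling': P(storm) = 0.6·0.6923 / (0.6·0.6923 + 0.4·0.3077) ≈ 0.7714
After a satellite scan='clouding': P(storm) = 0.8·0.7714 / (0.8·0.7714 + 0.2·0.2286) ≈ 0.9310
After a barometric reading='falling': P(storm) = 0.6·0.9310 / (0.6·0.9310 + 0.4·0.0690) ≈ 0.9529

0.953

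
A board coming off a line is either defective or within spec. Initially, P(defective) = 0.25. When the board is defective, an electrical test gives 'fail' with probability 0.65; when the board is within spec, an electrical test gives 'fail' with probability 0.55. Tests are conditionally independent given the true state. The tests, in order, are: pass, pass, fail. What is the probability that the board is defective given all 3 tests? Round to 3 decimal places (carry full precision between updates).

After 'pass': P(defective) = 0.35·0.2500 / (0.35·0.2500 + 0.45·0.7500) ≈ 0.2059
After 'pass': P(defective) = 0.35·0.2059 / (0.35·0.2059 + 0.45·0.7941) ≈ 0.1678
After 'fail': P(defective) = 0.65·0.1678 / (0.65·0.1678 + 0.55·0.8322) ≈ 0.1924

0.192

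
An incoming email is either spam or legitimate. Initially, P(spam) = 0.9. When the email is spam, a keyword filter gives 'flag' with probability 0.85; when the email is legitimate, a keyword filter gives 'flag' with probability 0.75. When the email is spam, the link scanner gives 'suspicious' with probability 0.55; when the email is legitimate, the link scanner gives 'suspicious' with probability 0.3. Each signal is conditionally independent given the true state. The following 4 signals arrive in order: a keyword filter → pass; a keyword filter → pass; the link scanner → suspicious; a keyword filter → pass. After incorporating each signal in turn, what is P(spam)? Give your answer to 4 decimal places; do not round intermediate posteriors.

0.7809

After a keyword filter='pass': P(spam) = 0.15·0.9000 / (0.15·0.9000 + 0.25·0.1000) ≈ 0.8438
After a keyword filter='pass': P(spam) = 0.15·0.8438 / (0.15·0.8438 + 0.25·0.1562) ≈ 0.7642
After the link scanner='suspicious': P(spam) = 0.55·0.7642 / (0.55·0.7642 + 0.3·0.2358) ≈ 0.8559
After a keyword filter='pass': P(spam) = 0.15·0.8559 / (0.15·0.8559 + 0.25·0.1441) ≈ 0.7809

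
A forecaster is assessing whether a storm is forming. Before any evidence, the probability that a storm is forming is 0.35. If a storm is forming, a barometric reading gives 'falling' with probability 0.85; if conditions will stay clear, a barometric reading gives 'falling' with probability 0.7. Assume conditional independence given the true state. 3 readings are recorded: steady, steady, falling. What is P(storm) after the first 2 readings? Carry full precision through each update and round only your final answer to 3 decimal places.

Apply Bayes' rule sequentially, carrying P(storm) forward.
After 'steady': P(storm) = 0.15·0.3500 / (0.15·0.3500 + 0.3·0.6500) ≈ 0.2121
After 'steady': P(storm) = 0.15·0.2121 / (0.15·0.2121 + 0.3·0.7879) ≈ 0.1186

0.119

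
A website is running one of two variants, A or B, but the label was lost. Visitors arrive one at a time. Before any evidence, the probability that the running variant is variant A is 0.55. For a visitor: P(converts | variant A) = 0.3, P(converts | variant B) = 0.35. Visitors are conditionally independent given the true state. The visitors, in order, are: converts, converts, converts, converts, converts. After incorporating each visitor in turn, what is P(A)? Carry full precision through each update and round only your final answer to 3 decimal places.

0.361

After 'converts': P(A) = 0.3·0.5500 / (0.3·0.5500 + 0.35·0.4500) ≈ 0.5116
After 'converts': P(A) = 0.3·0.5116 / (0.3·0.5116 + 0.35·0.4884) ≈ 0.4731
After 'converts': P(A) = 0.3·0.4731 / (0.3·0.4731 + 0.35·0.5269) ≈ 0.4349
After 'converts': P(A) = 0.3·0.4349 / (0.3·0.4349 + 0.35·0.5651) ≈ 0.3975
After 'converts': P(A) = 0.3·0.3975 / (0.3·0.3975 + 0.35·0.6025) ≈ 0.3612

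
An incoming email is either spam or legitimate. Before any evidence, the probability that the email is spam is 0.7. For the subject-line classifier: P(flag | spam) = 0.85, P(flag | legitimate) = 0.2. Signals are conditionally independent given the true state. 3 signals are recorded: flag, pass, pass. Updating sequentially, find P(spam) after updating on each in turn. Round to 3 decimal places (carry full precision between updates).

0.259

After 'flag': P(spam) = 0.85·0.7000 / (0.85·0.7000 + 0.2·0.3000) ≈ 0.9084
After 'pass': P(spam) = 0.15·0.9084 / (0.15·0.9084 + 0.8·0.0916) ≈ 0.6503
After 'pass': P(spam) = 0.15·0.6503 / (0.15·0.6503 + 0.8·0.3497) ≈ 0.2585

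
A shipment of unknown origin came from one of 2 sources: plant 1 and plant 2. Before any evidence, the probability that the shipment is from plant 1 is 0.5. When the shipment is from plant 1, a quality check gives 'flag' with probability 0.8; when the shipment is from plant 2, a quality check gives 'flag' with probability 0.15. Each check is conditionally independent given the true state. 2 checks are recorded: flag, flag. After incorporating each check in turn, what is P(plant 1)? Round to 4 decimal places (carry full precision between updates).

0.9660

After 'flag': P(plant 1) = 0.8·0.5000 / (0.8·0.5000 + 0.15·0.5000) ≈ 0.8421
After 'flag': P(plant 1) = 0.8·0.8421 / (0.8·0.8421 + 0.15·0.1579) ≈ 0.9660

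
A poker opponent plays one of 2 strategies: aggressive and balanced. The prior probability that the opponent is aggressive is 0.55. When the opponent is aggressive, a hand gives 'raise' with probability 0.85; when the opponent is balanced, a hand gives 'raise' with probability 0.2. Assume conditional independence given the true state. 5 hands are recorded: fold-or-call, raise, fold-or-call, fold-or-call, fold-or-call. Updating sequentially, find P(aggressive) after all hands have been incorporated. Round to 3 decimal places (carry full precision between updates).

After 'fold-or-call': P(aggressive) = 0.15·0.5500 / (0.15·0.5500 + 0.8·0.4500) ≈ 0.1864
After 'raise': P(aggressive) = 0.85·0.1864 / (0.85·0.1864 + 0.2·0.8136) ≈ 0.4934
After 'fold-or-call': P(aggressive) = 0.15·0.4934 / (0.15·0.4934 + 0.8·0.5066) ≈ 0.1544
After 'fold-or-call': P(aggressive) = 0.15·0.1544 / (0.15·0.1544 + 0.8·0.8456) ≈ 0.0331
After 'fold-or-call': P(aggressive) = 0.15·0.0331 / (0.15·0.0331 + 0.8·0.9669) ≈ 0.0064

0.006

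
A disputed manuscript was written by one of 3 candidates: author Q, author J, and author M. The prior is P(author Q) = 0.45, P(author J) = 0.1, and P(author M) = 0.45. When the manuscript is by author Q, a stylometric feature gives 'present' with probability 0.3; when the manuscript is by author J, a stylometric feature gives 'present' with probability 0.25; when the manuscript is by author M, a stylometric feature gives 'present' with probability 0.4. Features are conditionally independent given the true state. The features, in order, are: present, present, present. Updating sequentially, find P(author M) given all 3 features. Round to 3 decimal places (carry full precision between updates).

After 'present': normaliser = 0.3·0.4500 + 0.25·0.1000 + 0.4·0.4500; P(author Q) ≈ 0.3971, P(author J) ≈ 0.0735, P(author M) ≈ 0.5294
After 'present': normaliser = 0.3·0.3971 + 0.25·0.0735 + 0.4·0.5294; P(author Q) ≈ 0.3411, P(author J) ≈ 0.0526, P(author M) ≈ 0.6063
After 'present': normaliser = 0.3·0.3411 + 0.25·0.0526 + 0.4·0.6063; P(author Q) ≈ 0.2858, P(author J) ≈ 0.0368, P(author M) ≈ 0.6774

0.677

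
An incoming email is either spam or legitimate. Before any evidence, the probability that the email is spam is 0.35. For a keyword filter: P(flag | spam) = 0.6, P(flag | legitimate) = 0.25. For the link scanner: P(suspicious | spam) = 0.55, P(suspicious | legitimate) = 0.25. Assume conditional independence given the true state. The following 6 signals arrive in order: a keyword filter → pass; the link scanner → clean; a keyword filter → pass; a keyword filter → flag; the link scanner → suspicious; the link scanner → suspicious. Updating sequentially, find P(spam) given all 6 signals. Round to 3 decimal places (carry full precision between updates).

0.516

After a keyword filter='pass': P(spam) = 0.4·0.3500 / (0.4·0.3500 + 0.75·0.6500) ≈ 0.2231
After the link scanner='clean': P(spam) = 0.45·0.2231 / (0.45·0.2231 + 0.75·0.7769) ≈ 0.1470
After a keyword filter='pass': P(spam) = 0.4·0.1470 / (0.4·0.1470 + 0.75·0.8530) ≈ 0.0842
After a keyword filter='flag': P(spam) = 0.6·0.0842 / (0.6·0.0842 + 0.25·0.9158) ≈ 0.1807
After the link scanner='suspicious': P(spam) = 0.55·0.1807 / (0.55·0.1807 + 0.25·0.8193) ≈ 0.3267
After the link scanner='suspicious': P(spam) = 0.55·0.3267 / (0.55·0.3267 + 0.25·0.6733) ≈ 0.5163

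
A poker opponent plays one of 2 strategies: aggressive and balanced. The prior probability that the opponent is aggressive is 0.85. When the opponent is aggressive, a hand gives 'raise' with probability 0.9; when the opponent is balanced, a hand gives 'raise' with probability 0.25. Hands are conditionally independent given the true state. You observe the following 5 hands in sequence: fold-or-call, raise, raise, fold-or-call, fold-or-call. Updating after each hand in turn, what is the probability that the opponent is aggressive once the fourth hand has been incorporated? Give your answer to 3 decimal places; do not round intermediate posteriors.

After 'fold-or-call': P(aggressive) = 0.1·0.8500 / (0.1·0.8500 + 0.75·0.1500) ≈ 0.4304
After 'raise': P(aggressive) = 0.9·0.4304 / (0.9·0.4304 + 0.25·0.5696) ≈ 0.7312
After 'raise': P(aggressive) = 0.9·0.7312 / (0.9·0.7312 + 0.25·0.2688) ≈ 0.9073
After 'fold-or-call': P(aggressive) = 0.1·0.9073 / (0.1·0.9073 + 0.75·0.0927) ≈ 0.5663

0.566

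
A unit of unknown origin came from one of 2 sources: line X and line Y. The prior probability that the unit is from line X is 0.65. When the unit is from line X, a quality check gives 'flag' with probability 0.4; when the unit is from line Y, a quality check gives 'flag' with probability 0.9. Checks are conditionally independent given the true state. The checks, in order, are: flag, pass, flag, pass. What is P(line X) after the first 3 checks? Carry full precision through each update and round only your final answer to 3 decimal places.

After 'flag': P(line X) = 0.4·0.6500 / (0.4·0.6500 + 0.9·0.3500) ≈ 0.4522
After 'pass': P(line X) = 0.6·0.4522 / (0.6·0.4522 + 0.1·0.5478) ≈ 0.8320
After 'flag': P(line X) = 0.4·0.8320 / (0.4·0.8320 + 0.9·0.1680) ≈ 0.6876

0.688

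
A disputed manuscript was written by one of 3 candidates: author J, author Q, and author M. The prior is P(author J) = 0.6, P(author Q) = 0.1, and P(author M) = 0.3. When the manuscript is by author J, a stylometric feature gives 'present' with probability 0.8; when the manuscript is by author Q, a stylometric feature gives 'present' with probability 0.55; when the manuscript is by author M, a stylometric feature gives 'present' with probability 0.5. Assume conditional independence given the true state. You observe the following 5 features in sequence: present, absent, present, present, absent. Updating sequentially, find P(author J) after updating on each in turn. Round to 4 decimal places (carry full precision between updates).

0.4909

Each posterior becomes the prior for the next update.
After 'present': normaliser = 0.8·0.6000 + 0.55·0.1000 + 0.5·0.3000; P(author J) ≈ 0.7007, P(author Q) ≈ 0.0803, P(author M) ≈ 0.2190
After 'absent': normaliser = 0.2·0.7007 + 0.45·0.0803 + 0.5·0.2190; P(author J) ≈ 0.4904, P(author Q) ≈ 0.1264, P(author M) ≈ 0.3831
After 'present': normaliser = 0.8·0.4904 + 0.55·0.1264 + 0.5·0.3831; P(author J) ≈ 0.6004, P(author Q) ≈ 0.1064, P(author M) ≈ 0.2932
After 'present': normaliser = 0.8·0.6004 + 0.55·0.1064 + 0.5·0.2932; P(author J) ≈ 0.7008, P(author Q) ≈ 0.0854, P(author M) ≈ 0.2139
After 'absent': normaliser = 0.2·0.7008 + 0.45·0.0854 + 0.5·0.2139; P(author J) ≈ 0.4909, P(author Q) ≈ 0.1346, P(author M) ≈ 0.3745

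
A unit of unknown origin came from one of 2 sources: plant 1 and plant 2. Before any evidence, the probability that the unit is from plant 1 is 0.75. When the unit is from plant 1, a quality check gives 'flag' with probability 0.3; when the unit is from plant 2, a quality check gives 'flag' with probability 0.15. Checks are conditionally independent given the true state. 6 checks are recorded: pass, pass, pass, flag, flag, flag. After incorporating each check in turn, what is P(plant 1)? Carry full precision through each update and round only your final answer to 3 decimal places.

0.931

Apply Bayes' rule sequentially, carrying P(plant 1) forward.
After 'pass': P(plant 1) = 0.7·0.7500 / (0.7·0.7500 + 0.85·0.2500) ≈ 0.7119
After 'pass': P(plant 1) = 0.7·0.7119 / (0.7·0.7119 + 0.85·0.2881) ≈ 0.6705
After 'pass': P(plant 1) = 0.7·0.6705 / (0.7·0.6705 + 0.85·0.3295) ≈ 0.6262
After 'flag': P(plant 1) = 0.3·0.6262 / (0.3·0.6262 + 0.15·0.3738) ≈ 0.7702
After 'flag': P(plant 1) = 0.3·0.7702 / (0.3·0.7702 + 0.15·0.2298) ≈ 0.8702
After 'flag': P(plant 1) = 0.3·0.8702 / (0.3·0.8702 + 0.15·0.1298) ≈ 0.9306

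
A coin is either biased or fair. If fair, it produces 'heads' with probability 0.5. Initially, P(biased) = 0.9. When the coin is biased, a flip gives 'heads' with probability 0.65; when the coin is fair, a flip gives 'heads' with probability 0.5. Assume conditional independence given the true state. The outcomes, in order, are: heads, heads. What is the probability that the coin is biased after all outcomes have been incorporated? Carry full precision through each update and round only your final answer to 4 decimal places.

Each posterior becomes the prior for the next update.
After 'heads': P(biased) = 0.65·0.9000 / (0.65·0.9000 + 0.5·0.1000) ≈ 0.9213
After 'heads': P(biased) = 0.65·0.9213 / (0.65·0.9213 + 0.5·0.0787) ≈ 0.9383

0.9383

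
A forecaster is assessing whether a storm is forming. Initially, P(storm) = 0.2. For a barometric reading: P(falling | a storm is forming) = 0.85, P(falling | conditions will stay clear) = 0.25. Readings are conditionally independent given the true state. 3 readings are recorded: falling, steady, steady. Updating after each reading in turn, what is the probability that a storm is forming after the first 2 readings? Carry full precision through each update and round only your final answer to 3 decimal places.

0.145

Each posterior becomes the prior for the next update.
After 'falling': P(storm) = 0.85·0.2000 / (0.85·0.2000 + 0.25·0.8000) ≈ 0.4595
After 'steady': P(storm) = 0.15·0.4595 / (0.15·0.4595 + 0.75·0.5405) ≈ 0.1453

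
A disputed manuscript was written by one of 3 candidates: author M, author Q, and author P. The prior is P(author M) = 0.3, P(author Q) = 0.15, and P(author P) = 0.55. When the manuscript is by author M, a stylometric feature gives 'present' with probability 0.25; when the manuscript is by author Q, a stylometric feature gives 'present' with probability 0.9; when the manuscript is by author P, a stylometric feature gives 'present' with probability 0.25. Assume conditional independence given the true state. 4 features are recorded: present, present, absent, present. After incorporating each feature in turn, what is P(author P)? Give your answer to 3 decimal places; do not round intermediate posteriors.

After 'present': normaliser = 0.25·0.3000 + 0.9·0.1500 + 0.25·0.5500; P(author M) ≈ 0.2158, P(author Q) ≈ 0.3885, P(author P) ≈ 0.3957
After 'present': normaliser = 0.25·0.2158 + 0.9·0.3885 + 0.25·0.3957; P(author M) ≈ 0.1074, P(author Q) ≈ 0.6958, P(author P) ≈ 0.1969
After 'absent': normaliser = 0.75·0.1074 + 0.1·0.6958 + 0.75·0.1969; P(author M) ≈ 0.2705, P(author Q) ≈ 0.2337, P(author P) ≈ 0.4959
After 'present': normaliser = 0.25·0.2705 + 0.9·0.2337 + 0.25·0.4959; P(author M) ≈ 0.1682, P(author Q) ≈ 0.5233, P(author P) ≈ 0.3084

0.308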